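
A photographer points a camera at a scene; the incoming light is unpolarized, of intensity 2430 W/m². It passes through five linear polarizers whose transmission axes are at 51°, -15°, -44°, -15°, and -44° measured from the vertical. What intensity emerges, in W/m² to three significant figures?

Unpolarized light through the first polarizer → I₁ = 2430 W/m²/2 = 1215 W/m², polarized at 51°.
I₂ = I₁ · cos²(66°) = 1215 · 0.1654 = 201 W/m².
I₃ = I₂ · cos²(29°) = 201 · 0.765 = 153.8 W/m².
I₄ = I₃ · cos²(29°) = 153.8 · 0.765 = 117.6 W/m².
I₅ = I₄ · cos²(29°) = 117.6 · 0.765 = 89.97 W/m².

I ≈ 90.0 W/m²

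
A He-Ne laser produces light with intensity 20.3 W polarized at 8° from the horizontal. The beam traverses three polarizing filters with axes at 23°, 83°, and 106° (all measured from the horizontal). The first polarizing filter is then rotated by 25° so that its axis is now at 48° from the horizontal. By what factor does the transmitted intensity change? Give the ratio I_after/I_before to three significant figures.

I_new/I_old ≈ 1.69

Before rotation:
I₁ = I₀ cos²(23° − 8°) = I₀ cos²(15°) = 0.933 I₀.
I₂ = I₁ cos²(83° − 23°) = 0.933 I₀ · cos²(60°) = 0.2333 I₀.
I₃ = I₂ cos²(106° − 83°) = 0.2333 I₀ · cos²(23°) = 0.1976 I₀.
After rotation:
I₁ = I₀ cos²(48° − 8°) = I₀ cos²(40°) = 0.5868 I₀.
I₂ = I₁ cos²(83° − 48°) = 0.5868 I₀ · cos²(35°) = 0.3938 I₀.
I₃ = I₂ cos²(106° − 83°) = 0.3938 I₀ · cos²(23°) = 0.3336 I₀.
Ratio = 0.3336 / 0.1976 = 1.688.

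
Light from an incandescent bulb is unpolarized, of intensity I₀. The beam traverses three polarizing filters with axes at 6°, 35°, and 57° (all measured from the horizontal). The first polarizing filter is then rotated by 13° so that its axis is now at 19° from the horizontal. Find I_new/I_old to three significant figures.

I_new/I_old ≈ 1.21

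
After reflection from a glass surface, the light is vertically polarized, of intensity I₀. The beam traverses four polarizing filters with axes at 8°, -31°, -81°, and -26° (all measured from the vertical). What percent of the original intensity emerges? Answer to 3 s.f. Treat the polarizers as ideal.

≈ 8.05%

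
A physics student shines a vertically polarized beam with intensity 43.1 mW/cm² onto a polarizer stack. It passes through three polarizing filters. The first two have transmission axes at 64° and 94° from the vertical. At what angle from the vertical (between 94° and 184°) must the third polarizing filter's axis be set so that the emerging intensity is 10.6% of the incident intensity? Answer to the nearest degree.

θ ≈ 125°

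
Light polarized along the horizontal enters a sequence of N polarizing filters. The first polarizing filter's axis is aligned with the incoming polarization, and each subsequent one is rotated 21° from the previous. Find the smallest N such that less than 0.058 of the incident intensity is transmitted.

N = 22

First polarizer is aligned with the polarization: full transmission.
Each further stage multiplies by cos²(21°) = 0.8716.
After N polarizers: T = 0.8716^(N−1). Require T < 0.058 ⇒ N−1 > ln(0.058)/ln(0.8716) = 20.71, so N−1 ≥ 21 and N = 22.
Check: N=22 gives T = 0.05577 < 0.058; N=21 gives T = 0.06398.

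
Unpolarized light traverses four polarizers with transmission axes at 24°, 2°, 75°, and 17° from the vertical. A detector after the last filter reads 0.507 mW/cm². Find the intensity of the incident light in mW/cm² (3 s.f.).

I₀ ≈ 49.1 mW/cm²

Unpolarized light through the first polarizer → I₁ = ½ I₀, now polarized at 24°.
I₂ = I₁ cos²(2° − 24°) = 0.5 I₀ · cos²(22°) = 0.4298 I₀.
I₃ = I₂ cos²(75° − 2°) = 0.4298 I₀ · cos²(73°) = 0.03674 I₀.
I₄ = I₃ cos²(17° − 75°) = 0.03674 I₀ · cos²(58°) = 0.01032 I₀.
So 0.507 mW/cm² = 0.01032 I₀, giving I₀ = 0.507/0.01032 = 49.14 mW/cm².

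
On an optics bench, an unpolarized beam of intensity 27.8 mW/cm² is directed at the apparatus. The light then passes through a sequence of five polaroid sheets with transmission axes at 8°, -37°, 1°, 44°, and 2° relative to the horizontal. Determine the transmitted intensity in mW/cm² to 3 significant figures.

I ≈ 1.27 mW/cm²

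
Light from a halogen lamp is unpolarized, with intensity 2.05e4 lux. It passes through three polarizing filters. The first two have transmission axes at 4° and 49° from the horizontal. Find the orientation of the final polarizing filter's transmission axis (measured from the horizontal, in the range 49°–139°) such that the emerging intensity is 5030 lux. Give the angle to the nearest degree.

Unpolarized light through the first polarizer → I₁ = ½ I₀, now polarized at 4°.
I₂ = I₁ cos²(49° − 4°) = 0.5 I₀ · cos²(45°) = 0.25 I₀.
Target fraction: 5030 / 2.05e4 lux = 0.2454 of I₀.
Need I₃/I₀ = 0.2454, so cos²(θ − 49°) = 0.2454 / 0.25 = 0.9815.
θ − 49° = arccos(√0.9815) = 7.8°, giving θ ≈ 49 + 7.8 = 56.8°.

θ ≈ 57°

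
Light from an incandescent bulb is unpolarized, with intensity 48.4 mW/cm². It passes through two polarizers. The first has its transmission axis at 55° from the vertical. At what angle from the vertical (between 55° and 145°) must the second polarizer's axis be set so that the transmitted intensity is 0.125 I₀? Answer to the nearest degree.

θ ≈ 115°

Unpolarized light through the first polarizer → I₁ = ½ I₀, now polarized at 55°.
Need I₂/I₀ = 0.125, so cos²(θ − 55°) = 0.125 / 0.5 = 0.25.
θ − 55° = arccos(√0.25) = 60.0°, giving θ ≈ 55 + 60.0 = 115.0°.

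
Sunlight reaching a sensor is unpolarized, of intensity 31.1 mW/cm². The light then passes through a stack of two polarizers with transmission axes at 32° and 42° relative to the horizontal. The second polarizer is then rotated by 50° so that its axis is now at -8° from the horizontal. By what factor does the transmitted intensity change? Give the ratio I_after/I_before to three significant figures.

Before rotation:
Unpolarized light through the first polarizer → I₁ = ½ I₀, now polarized at 32°.
I₂ = I₁ cos²(42° − 32°) = 0.5 I₀ · cos²(10°) = 0.4849 I₀.
After rotation:
Unpolarized light through the first polarizer → I₁ = ½ I₀, now polarized at 32°.
I₂ = I₁ cos²(-8° − 32°) = 0.5 I₀ · cos²(40°) = 0.2934 I₀.
Ratio = 0.2934 / 0.4849 = 0.6051.

I_new/I_old ≈ 0.605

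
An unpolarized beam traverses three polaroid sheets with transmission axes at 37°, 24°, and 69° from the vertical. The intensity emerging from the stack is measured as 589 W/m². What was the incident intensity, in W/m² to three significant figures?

Unpolarized light through the first polarizer → I₁ = ½ I₀, now polarized at 37°.
I₂ = I₁ cos²(24° − 37°) = 0.5 I₀ · cos²(13°) = 0.4747 I₀.
I₃ = I₂ cos²(69° − 24°) = 0.4747 I₀ · cos²(45°) = 0.2373 I₀.
So 589 W/m² = 0.2373 I₀, giving I₀ = 589/0.2373 = 2482 W/m².

I₀ ≈ 2480 W/m²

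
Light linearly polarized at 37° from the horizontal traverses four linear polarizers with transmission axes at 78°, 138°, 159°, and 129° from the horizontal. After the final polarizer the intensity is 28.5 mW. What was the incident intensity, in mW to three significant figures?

I₀ ≈ 306 mW

I₁ = I₀ cos²(78° − 37°) = I₀ cos²(41°) = 0.5696 I₀.
I₂ = I₁ cos²(138° − 78°) = 0.5696 I₀ · cos²(60°) = 0.1424 I₀.
I₃ = I₂ cos²(159° − 138°) = 0.1424 I₀ · cos²(21°) = 0.1241 I₀.
I₄ = I₃ cos²(129° − 159°) = 0.1241 I₀ · cos²(30°) = 0.09308 I₀.
So 28.5 mW = 0.09308 I₀, giving I₀ = 28.5/0.09308 = 306.2 mW.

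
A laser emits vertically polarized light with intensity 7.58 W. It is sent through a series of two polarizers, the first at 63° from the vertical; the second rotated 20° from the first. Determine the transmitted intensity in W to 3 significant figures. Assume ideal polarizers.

I ≈ 1.38 W

By Malus's law, I₁ = 7.58 W · cos²(63°) = 1.562 W.
I₂ = I₁ · cos²(20°) = 1.562 · 0.883 = 1.38 W.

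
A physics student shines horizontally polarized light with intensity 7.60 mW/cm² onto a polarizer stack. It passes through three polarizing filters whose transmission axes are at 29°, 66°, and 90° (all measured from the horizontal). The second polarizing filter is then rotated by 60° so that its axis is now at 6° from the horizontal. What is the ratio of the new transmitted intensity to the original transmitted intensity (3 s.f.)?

Before rotation:
I₁ = I₀ cos²(29° − 0°) = I₀ cos²(29°) = 0.765 I₀.
I₂ = I₁ cos²(66° − 29°) = 0.765 I₀ · cos²(37°) = 0.4879 I₀.
I₃ = I₂ cos²(90° − 66°) = 0.4879 I₀ · cos²(24°) = 0.4072 I₀.
After rotation:
I₁ = I₀ cos²(29° − 0°) = I₀ cos²(29°) = 0.765 I₀.
I₂ = I₁ cos²(6° − 29°) = 0.765 I₀ · cos²(23°) = 0.6482 I₀.
I₃ = I₂ cos²(90° − 6°) = 0.6482 I₀ · cos²(84°) = 0.007082 I₀.
Ratio = 0.007082 / 0.4072 = 0.01739.

I_new/I_old ≈ 0.0174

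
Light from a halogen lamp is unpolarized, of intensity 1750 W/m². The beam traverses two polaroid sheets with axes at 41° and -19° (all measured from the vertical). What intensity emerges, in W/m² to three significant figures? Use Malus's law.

Unpolarized light through the first polarizer → I₁ = 1750 W/m²/2 = 875 W/m², polarized at 41°.
I₂ = I₁ · cos²(60°) = 875 · 0.25 = 218.8 W/m².

I ≈ 219 W/m²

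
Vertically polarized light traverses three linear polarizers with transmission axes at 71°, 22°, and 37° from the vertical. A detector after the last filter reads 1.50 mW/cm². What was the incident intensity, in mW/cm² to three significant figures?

I₀ ≈ 35.2 mW/cm²

By Malus's law, I₁ = I₀ cos²(71° − 0°) = I₀ cos²(71°) = 0.106 I₀.
I₂ = I₁ cos²(22° − 71°) = 0.106 I₀ · cos²(49°) = 0.04562 I₀.
I₃ = I₂ cos²(37° − 22°) = 0.04562 I₀ · cos²(15°) = 0.04257 I₀.
So 1.50 mW/cm² = 0.04257 I₀, giving I₀ = 1.50/0.04257 = 35.24 mW/cm².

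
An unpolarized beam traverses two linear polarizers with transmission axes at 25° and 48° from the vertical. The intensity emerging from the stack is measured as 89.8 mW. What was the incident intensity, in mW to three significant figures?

Unpolarized light through the first polarizer → I₁ = ½ I₀, now polarized at 25°.
I₂ = I₁ cos²(48° − 25°) = 0.5 I₀ · cos²(23°) = 0.4237 I₀.
So 89.8 mW = 0.4237 I₀, giving I₀ = 89.8/0.4237 = 212 mW.

I₀ ≈ 212 mW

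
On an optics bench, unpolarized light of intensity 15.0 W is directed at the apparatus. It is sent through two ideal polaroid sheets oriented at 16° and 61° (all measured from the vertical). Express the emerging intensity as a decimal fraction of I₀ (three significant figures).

I/I₀ ≈ 0.250

Unpolarized light through the first polarizer → I₁ = 15.0 W/2 = 7.5 W, polarized at 16°.
I₂ = I₁ · cos²(45°) = 7.5 · 0.5 = 3.75 W.
Transmitted fraction = 0.25.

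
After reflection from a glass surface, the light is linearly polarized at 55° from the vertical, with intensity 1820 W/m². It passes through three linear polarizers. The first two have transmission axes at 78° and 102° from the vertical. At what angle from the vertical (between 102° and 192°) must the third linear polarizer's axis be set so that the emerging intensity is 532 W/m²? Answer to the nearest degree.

θ ≈ 152°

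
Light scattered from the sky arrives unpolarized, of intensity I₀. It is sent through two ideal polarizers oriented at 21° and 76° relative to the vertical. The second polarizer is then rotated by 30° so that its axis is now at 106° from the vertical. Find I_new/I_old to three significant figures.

I_new/I_old ≈ 0.0231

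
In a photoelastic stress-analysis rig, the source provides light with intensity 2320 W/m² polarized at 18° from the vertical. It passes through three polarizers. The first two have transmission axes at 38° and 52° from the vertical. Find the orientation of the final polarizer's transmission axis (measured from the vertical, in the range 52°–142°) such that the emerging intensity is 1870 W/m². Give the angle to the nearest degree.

I₁ = I₀ cos²(38° − 18°) = I₀ cos²(20°) = 0.883 I₀.
I₂ = I₁ cos²(52° − 38°) = 0.883 I₀ · cos²(14°) = 0.8313 I₀.
Target fraction: 1870 / 2320 W/m² = 0.806 of I₀.
Need I₃/I₀ = 0.806, so cos²(θ − 52°) = 0.806 / 0.8313 = 0.9696.
θ − 52° = arccos(√0.9696) = 10.0°, giving θ ≈ 52 + 10.0 = 62.0°.

θ ≈ 62°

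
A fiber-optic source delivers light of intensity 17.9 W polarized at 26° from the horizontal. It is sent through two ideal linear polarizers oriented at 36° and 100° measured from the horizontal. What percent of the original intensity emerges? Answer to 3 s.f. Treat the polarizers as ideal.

By Malus's law, I₁ = 17.9 W · cos²(10°) = 17.36 W.
I₂ = I₁ · cos²(64°) = 17.36 · 0.1922 = 3.336 W.
That is 18.64% of the incident intensity.

≈ 18.6%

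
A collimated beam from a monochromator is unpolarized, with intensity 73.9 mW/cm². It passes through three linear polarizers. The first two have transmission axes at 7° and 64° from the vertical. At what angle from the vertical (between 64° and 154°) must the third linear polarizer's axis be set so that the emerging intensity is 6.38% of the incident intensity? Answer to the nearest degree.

Unpolarized light through the first polarizer → I₁ = ½ I₀, now polarized at 7°.
I₂ = I₁ cos²(64° − 7°) = 0.5 I₀ · cos²(57°) = 0.1483 I₀.
Need I₃/I₀ = 0.0638, so cos²(θ − 64°) = 0.0638 / 0.1483 = 0.4302.
θ − 64° = arccos(√0.4302) = 49.0°, giving θ ≈ 64 + 49.0 = 113.0°.

θ ≈ 113°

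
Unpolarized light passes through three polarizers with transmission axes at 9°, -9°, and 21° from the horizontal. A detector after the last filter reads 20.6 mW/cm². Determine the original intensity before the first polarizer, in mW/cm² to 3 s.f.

Unpolarized light through the first polarizer → I₁ = ½ I₀, now polarized at 9°.
I₂ = I₁ cos²(-9° − 9°) = 0.5 I₀ · cos²(18°) = 0.4523 I₀.
I₃ = I₂ cos²(21° + 9°) = 0.4523 I₀ · cos²(30°) = 0.3392 I₀.
So 20.6 mW/cm² = 0.3392 I₀, giving I₀ = 20.6/0.3392 = 60.73 mW/cm².

I₀ ≈ 60.7 mW/cm²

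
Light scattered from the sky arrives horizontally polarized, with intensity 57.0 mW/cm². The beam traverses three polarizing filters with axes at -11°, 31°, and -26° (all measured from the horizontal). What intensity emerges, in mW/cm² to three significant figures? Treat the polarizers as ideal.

I₁ = 57.0 mW/cm² · cos²(11°) = 54.92 mW/cm².
I₂ = I₁ · cos²(42°) = 54.92 · 0.5523 = 30.33 mW/cm².
I₃ = I₂ · cos²(57°) = 30.33 · 0.2966 = 8.998 mW/cm².

I ≈ 9.00 mW/cm²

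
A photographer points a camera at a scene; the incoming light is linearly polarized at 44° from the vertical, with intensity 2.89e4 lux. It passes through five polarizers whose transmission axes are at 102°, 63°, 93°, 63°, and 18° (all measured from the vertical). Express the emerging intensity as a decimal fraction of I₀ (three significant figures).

I₁ = 2.89e4 lux · cos²(58°) = 8116 lux.
I₂ = I₁ · cos²(39°) = 8116 · 0.604 = 4901 lux.
I₃ = I₂ · cos²(30°) = 4901 · 0.75 = 3676 lux.
I₄ = I₃ · cos²(30°) = 3676 · 0.75 = 2757 lux.
I₅ = I₄ · cos²(45°) = 2757 · 0.5 = 1379 lux.
Transmitted fraction = 0.0477.

I/I₀ ≈ 0.0477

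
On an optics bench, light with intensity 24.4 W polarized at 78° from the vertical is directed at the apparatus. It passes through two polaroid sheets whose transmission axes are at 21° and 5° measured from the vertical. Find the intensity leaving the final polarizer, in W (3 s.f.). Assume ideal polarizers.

I₁ = 24.4 W · cos²(57°) = 7.238 W.
I₂ = I₁ · cos²(16°) = 7.238 · 0.924 = 6.688 W.

I ≈ 6.69 W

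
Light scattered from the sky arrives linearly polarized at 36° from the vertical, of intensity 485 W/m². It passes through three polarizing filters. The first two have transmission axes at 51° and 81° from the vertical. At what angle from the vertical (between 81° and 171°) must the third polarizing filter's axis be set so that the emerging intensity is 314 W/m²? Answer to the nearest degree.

By Malus's law, I₁ = I₀ cos²(51° − 36°) = I₀ cos²(15°) = 0.933 I₀.
I₂ = I₁ cos²(81° − 51°) = 0.933 I₀ · cos²(30°) = 0.6998 I₀.
Target fraction: 314 / 485 W/m² = 0.6474 of I₀.
Need I₃/I₀ = 0.6474, so cos²(θ − 81°) = 0.6474 / 0.6998 = 0.9252.
θ − 81° = arccos(√0.9252) = 15.9°, giving θ ≈ 81 + 15.9 = 96.9°.

θ ≈ 97°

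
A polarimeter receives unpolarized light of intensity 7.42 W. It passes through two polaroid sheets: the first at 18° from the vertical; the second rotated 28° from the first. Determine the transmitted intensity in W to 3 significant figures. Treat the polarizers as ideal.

I ≈ 2.89 W

Unpolarized light through the first polarizer → I₁ = 7.42 W/2 = 3.71 W, polarized at 18°.
I₂ = I₁ · cos²(28°) = 3.71 · 0.7796 = 2.892 W.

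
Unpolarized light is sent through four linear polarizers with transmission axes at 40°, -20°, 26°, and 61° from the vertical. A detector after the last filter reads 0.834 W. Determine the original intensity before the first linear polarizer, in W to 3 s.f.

Unpolarized light through the first polarizer → I₁ = ½ I₀, now polarized at 40°.
I₂ = I₁ cos²(-20° − 40°) = 0.5 I₀ · cos²(60°) = 0.125 I₀.
I₃ = I₂ cos²(26° + 20°) = 0.125 I₀ · cos²(46°) = 0.06032 I₀.
I₄ = I₃ cos²(61° − 26°) = 0.06032 I₀ · cos²(35°) = 0.04047 I₀.
So 0.834 W = 0.04047 I₀, giving I₀ = 0.834/0.04047 = 20.61 W.

I₀ ≈ 20.6 W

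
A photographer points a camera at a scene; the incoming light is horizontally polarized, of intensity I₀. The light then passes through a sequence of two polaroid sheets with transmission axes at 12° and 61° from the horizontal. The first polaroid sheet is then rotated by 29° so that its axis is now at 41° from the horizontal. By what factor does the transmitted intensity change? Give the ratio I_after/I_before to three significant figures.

Before rotation:
I₁ = I₀ cos²(12° − 0°) = I₀ cos²(12°) = 0.9568 I₀.
I₂ = I₁ cos²(61° − 12°) = 0.9568 I₀ · cos²(49°) = 0.4118 I₀.
After rotation:
I₁ = I₀ cos²(41° − 0°) = I₀ cos²(41°) = 0.5696 I₀.
I₂ = I₁ cos²(61° − 41°) = 0.5696 I₀ · cos²(20°) = 0.503 I₀.
Ratio = 0.503 / 0.4118 = 1.221.

I_new/I_old ≈ 1.22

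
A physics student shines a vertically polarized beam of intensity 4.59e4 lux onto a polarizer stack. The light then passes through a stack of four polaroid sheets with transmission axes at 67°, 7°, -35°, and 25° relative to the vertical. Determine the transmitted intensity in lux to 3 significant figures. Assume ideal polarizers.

I ≈ 242 lux

By Malus's law, I₁ = 4.59e4 lux · cos²(67°) = 7008 lux.
I₂ = I₁ · cos²(60°) = 7008 · 0.25 = 1752 lux.
I₃ = I₂ · cos²(42°) = 1752 · 0.5523 = 967.5 lux.
I₄ = I₃ · cos²(60°) = 967.5 · 0.25 = 241.9 lux.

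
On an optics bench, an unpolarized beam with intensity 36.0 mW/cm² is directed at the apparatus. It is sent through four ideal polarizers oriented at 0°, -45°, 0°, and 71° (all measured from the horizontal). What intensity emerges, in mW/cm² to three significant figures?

I ≈ 0.477 mW/cm²

Unpolarized light through the first polarizer → I₁ = 36.0 mW/cm²/2 = 18 mW/cm², polarized at 0°.
I₂ = I₁ · cos²(45°) = 18 · 0.5 = 9 mW/cm².
I₃ = I₂ · cos²(45°) = 9 · 0.5 = 4.5 mW/cm².
I₄ = I₃ · cos²(71°) = 4.5 · 0.106 = 0.477 mW/cm².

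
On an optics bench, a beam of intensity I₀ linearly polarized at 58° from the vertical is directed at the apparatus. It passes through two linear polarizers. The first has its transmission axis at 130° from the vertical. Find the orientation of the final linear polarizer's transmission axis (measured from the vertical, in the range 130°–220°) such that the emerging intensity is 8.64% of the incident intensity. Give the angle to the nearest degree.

I₁ = I₀ cos²(130° − 58°) = I₀ cos²(72°) = 0.09549 I₀.
Need I₂/I₀ = 0.0864, so cos²(θ − 130°) = 0.0864 / 0.09549 = 0.9048.
θ − 130° = arccos(√0.9048) = 18.0°, giving θ ≈ 130 + 18.0 = 148.0°.

θ ≈ 148°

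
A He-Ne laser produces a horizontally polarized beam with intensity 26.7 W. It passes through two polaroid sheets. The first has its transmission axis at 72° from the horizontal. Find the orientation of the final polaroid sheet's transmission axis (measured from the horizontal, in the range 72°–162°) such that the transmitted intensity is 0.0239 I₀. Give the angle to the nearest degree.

I₁ = I₀ cos²(72° − 0°) = I₀ cos²(72°) = 0.09549 I₀.
Need I₂/I₀ = 0.0239, so cos²(θ − 72°) = 0.0239 / 0.09549 = 0.2503.
θ − 72° = arccos(√0.2503) = 60.0°, giving θ ≈ 72 + 60.0 = 132.0°.

θ ≈ 132°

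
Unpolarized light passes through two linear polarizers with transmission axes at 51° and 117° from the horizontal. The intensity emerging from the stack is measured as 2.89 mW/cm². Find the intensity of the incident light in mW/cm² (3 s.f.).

I₀ ≈ 34.9 mW/cm²

Unpolarized light through the first polarizer → I₁ = ½ I₀, now polarized at 51°.
I₂ = I₁ cos²(117° − 51°) = 0.5 I₀ · cos²(66°) = 0.08272 I₀.
So 2.89 mW/cm² = 0.08272 I₀, giving I₀ = 2.89/0.08272 = 34.94 mW/cm².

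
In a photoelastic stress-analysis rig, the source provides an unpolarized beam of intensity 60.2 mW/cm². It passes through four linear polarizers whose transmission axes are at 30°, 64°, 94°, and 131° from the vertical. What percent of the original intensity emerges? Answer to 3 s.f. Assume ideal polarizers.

≈ 16.4%

Unpolarized light through the first polarizer → I₁ = 60.2 mW/cm²/2 = 30.1 mW/cm², polarized at 30°.
I₂ = I₁ · cos²(34°) = 30.1 · 0.6873 = 20.69 mW/cm².
I₃ = I₂ · cos²(30°) = 20.69 · 0.75 = 15.52 mW/cm².
I₄ = I₃ · cos²(37°) = 15.52 · 0.6378 = 9.896 mW/cm².
That is 16.44% of the incident intensity.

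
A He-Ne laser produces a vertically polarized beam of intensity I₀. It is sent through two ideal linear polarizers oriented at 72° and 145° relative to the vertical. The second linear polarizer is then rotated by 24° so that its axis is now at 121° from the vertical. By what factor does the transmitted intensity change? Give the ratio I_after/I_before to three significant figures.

Before rotation:
I₁ = I₀ cos²(72° − 0°) = I₀ cos²(72°) = 0.09549 I₀.
I₂ = I₁ cos²(145° − 72°) = 0.09549 I₀ · cos²(73°) = 0.008163 I₀.
After rotation:
I₁ = I₀ cos²(72° − 0°) = I₀ cos²(72°) = 0.09549 I₀.
I₂ = I₁ cos²(121° − 72°) = 0.09549 I₀ · cos²(49°) = 0.0411 I₀.
Ratio = 0.0411 / 0.008163 = 5.035.

I_new/I_old ≈ 5.04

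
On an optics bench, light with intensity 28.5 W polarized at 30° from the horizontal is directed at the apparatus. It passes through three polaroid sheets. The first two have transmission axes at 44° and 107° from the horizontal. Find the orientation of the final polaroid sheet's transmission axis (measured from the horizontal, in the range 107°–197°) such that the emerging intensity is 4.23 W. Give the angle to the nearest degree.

θ ≈ 136°

I₁ = I₀ cos²(44° − 30°) = I₀ cos²(14°) = 0.9415 I₀.
I₂ = I₁ cos²(107° − 44°) = 0.9415 I₀ · cos²(63°) = 0.194 I₀.
Target fraction: 4.23 / 28.5 W = 0.1484 of I₀.
Need I₃/I₀ = 0.1484, so cos²(θ − 107°) = 0.1484 / 0.194 = 0.7649.
θ − 107° = arccos(√0.7649) = 29.0°, giving θ ≈ 107 + 29.0 = 136.0°.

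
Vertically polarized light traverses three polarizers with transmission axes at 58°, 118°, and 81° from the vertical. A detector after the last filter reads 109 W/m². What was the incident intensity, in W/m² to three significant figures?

I₀ ≈ 2430 W/m²

I₁ = I₀ cos²(58° − 0°) = I₀ cos²(58°) = 0.2808 I₀.
I₂ = I₁ cos²(118° − 58°) = 0.2808 I₀ · cos²(60°) = 0.0702 I₀.
I₃ = I₂ cos²(81° − 118°) = 0.0702 I₀ · cos²(37°) = 0.04478 I₀.
So 109 W/m² = 0.04478 I₀, giving I₀ = 109/0.04478 = 2434 W/m².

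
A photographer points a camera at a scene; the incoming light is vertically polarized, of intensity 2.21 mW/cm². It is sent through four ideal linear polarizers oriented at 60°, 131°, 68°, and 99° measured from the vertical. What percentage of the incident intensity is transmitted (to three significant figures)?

I₁ = 2.21 mW/cm² · cos²(60°) = 0.5525 mW/cm².
I₂ = I₁ · cos²(71°) = 0.5525 · 0.106 = 0.05856 mW/cm².
I₃ = I₂ · cos²(63°) = 0.05856 · 0.2061 = 0.01207 mW/cm².
I₄ = I₃ · cos²(31°) = 0.01207 · 0.7347 = 0.008868 mW/cm².
That is 0.4013% of the incident intensity.

≈ 0.401%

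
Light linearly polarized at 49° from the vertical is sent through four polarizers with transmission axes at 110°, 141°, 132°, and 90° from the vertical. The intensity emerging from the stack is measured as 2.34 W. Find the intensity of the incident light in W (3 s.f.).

I₀ ≈ 25.2 W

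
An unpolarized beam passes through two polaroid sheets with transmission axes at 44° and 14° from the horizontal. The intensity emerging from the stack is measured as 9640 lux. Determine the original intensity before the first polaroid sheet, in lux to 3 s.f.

I₀ ≈ 2.57e4 lux

Unpolarized light through the first polarizer → I₁ = ½ I₀, now polarized at 44°.
I₂ = I₁ cos²(14° − 44°) = 0.5 I₀ · cos²(30°) = 0.375 I₀.
So 9640 lux = 0.375 I₀, giving I₀ = 9640/0.375 = 2.571e+04 lux.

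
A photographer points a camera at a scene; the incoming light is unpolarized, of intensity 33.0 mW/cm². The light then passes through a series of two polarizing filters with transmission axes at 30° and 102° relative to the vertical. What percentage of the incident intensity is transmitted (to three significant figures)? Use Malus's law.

Unpolarized light through the first polarizer → I₁ = 33.0 mW/cm²/2 = 16.5 mW/cm², polarized at 30°.
I₂ = I₁ · cos²(72°) = 16.5 · 0.09549 = 1.576 mW/cm².
That is 4.775% of the incident intensity.

≈ 4.77%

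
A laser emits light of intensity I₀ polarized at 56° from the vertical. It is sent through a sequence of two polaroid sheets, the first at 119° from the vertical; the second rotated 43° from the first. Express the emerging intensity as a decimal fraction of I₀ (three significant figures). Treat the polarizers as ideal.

≈ 0.110 I₀

I₁ = I₀ cos²(119° − 56°) = I₀ cos²(63°) = 0.2061 I₀.
I₂ = I₁ cos²(43°) = 0.2061 · 0.5349 I₀ = 0.1102 I₀.
Transmitted fraction = 0.1102.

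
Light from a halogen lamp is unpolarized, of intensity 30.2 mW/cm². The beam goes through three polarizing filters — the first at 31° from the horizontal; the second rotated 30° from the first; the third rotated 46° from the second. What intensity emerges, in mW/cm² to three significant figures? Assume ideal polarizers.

I ≈ 5.46 mW/cm²

Unpolarized light through the first polarizer → I₁ = 30.2 mW/cm²/2 = 15.1 mW/cm², polarized at 31°.
I₂ = I₁ · cos²(30°) = 15.1 · 0.75 = 11.33 mW/cm².
I₃ = I₂ · cos²(46°) = 11.33 · 0.4826 = 5.465 mW/cm².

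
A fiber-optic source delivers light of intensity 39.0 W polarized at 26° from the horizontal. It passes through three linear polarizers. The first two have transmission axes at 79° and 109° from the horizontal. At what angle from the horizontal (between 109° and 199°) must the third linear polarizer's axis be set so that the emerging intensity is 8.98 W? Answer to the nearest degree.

By Malus's law, I₁ = I₀ cos²(79° − 26°) = I₀ cos²(53°) = 0.3622 I₀.
I₂ = I₁ cos²(109° − 79°) = 0.3622 I₀ · cos²(30°) = 0.2716 I₀.
Target fraction: 8.98 / 39.0 W = 0.2303 of I₀.
Need I₃/I₀ = 0.2303, so cos²(θ − 109°) = 0.2303 / 0.2716 = 0.8477.
θ − 109° = arccos(√0.8477) = 23.0°, giving θ ≈ 109 + 23.0 = 132.0°.

θ ≈ 132°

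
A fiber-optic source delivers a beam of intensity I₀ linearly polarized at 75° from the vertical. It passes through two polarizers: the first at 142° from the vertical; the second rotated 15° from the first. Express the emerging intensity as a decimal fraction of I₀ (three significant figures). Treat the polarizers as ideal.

≈ 0.142 I₀

I₁ = I₀ cos²(142° − 75°) = I₀ cos²(67°) = 0.1527 I₀.
I₂ = I₁ cos²(15°) = 0.1527 · 0.933 I₀ = 0.1424 I₀.
Transmitted fraction = 0.1424.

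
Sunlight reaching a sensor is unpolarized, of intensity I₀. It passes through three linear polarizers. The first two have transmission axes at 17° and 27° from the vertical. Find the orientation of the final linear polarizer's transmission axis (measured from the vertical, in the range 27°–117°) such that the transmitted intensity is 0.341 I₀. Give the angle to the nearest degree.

Unpolarized light through the first polarizer → I₁ = ½ I₀, now polarized at 17°.
I₂ = I₁ cos²(27° − 17°) = 0.5 I₀ · cos²(10°) = 0.4849 I₀.
Need I₃/I₀ = 0.341, so cos²(θ − 27°) = 0.341 / 0.4849 = 0.7032.
θ − 27° = arccos(√0.7032) = 33.0°, giving θ ≈ 27 + 33.0 = 60.0°.

θ ≈ 60°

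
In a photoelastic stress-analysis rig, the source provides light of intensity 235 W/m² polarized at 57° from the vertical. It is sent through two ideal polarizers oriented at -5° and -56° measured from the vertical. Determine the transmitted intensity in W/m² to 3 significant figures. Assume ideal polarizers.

By Malus's law, I₁ = 235 W/m² · cos²(62°) = 51.79 W/m².
I₂ = I₁ · cos²(51°) = 51.79 · 0.396 = 20.51 W/m².

I ≈ 20.5 W/m²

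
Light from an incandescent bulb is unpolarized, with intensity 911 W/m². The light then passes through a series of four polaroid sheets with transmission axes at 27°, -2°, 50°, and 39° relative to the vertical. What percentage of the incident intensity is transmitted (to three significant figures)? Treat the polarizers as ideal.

≈ 14.0%

Unpolarized light through the first polarizer → I₁ = 911 W/m²/2 = 455.5 W/m², polarized at 27°.
I₂ = I₁ · cos²(29°) = 455.5 · 0.765 = 348.4 W/m².
I₃ = I₂ · cos²(52°) = 348.4 · 0.379 = 132.1 W/m².
I₄ = I₃ · cos²(11°) = 132.1 · 0.9636 = 127.3 W/m².
That is 13.97% of the incident intensity.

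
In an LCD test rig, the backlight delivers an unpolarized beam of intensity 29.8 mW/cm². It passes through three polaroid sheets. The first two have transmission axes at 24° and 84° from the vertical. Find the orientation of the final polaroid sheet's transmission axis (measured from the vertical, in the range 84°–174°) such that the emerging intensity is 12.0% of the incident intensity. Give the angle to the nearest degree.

Unpolarized light through the first polarizer → I₁ = ½ I₀, now polarized at 24°.
I₂ = I₁ cos²(84° − 24°) = 0.5 I₀ · cos²(60°) = 0.125 I₀.
Need I₃/I₀ = 0.12, so cos²(θ − 84°) = 0.12 / 0.125 = 0.96.
θ − 84° = arccos(√0.96) = 11.5°, giving θ ≈ 84 + 11.5 = 95.5°.

θ ≈ 96°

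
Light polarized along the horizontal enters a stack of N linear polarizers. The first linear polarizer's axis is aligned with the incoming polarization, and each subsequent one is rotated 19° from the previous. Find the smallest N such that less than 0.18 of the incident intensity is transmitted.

N = 17

First polarizer is aligned with the polarization: full transmission.
Each further stage multiplies by cos²(19°) = 0.894.
After N polarizers: T = 0.894^(N−1). Require T < 0.18 ⇒ N−1 > ln(0.18)/ln(0.894) = 15.30, so N−1 ≥ 16 and N = 17.
Check: N=17 gives T = 0.1665 < 0.18; N=16 gives T = 0.1863.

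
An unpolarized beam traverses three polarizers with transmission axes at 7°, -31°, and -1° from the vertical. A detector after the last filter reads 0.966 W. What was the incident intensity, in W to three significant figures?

Unpolarized light through the first polarizer → I₁ = ½ I₀, now polarized at 7°.
I₂ = I₁ cos²(-31° − 7°) = 0.5 I₀ · cos²(38°) = 0.3105 I₀.
I₃ = I₂ cos²(-1° + 31°) = 0.3105 I₀ · cos²(30°) = 0.2329 I₀.
So 0.966 W = 0.2329 I₀, giving I₀ = 0.966/0.2329 = 4.148 W.

I₀ ≈ 4.15 W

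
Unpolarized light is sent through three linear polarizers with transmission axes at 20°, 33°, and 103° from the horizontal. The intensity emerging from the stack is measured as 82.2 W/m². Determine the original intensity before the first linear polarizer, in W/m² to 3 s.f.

Unpolarized light through the first polarizer → I₁ = ½ I₀, now polarized at 20°.
I₂ = I₁ cos²(33° − 20°) = 0.5 I₀ · cos²(13°) = 0.4747 I₀.
I₃ = I₂ cos²(103° − 33°) = 0.4747 I₀ · cos²(70°) = 0.05553 I₀.
So 82.2 W/m² = 0.05553 I₀, giving I₀ = 82.2/0.05553 = 1480 W/m².

I₀ ≈ 1480 W/m²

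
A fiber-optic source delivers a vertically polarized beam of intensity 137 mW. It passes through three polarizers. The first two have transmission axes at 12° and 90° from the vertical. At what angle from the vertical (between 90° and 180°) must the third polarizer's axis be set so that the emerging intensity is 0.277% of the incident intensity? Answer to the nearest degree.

θ ≈ 165°

I₁ = I₀ cos²(12° − 0°) = I₀ cos²(12°) = 0.9568 I₀.
I₂ = I₁ cos²(90° − 12°) = 0.9568 I₀ · cos²(78°) = 0.04136 I₀.
Need I₃/I₀ = 0.00277, so cos²(θ − 90°) = 0.00277 / 0.04136 = 0.06698.
θ − 90° = arccos(√0.06698) = 75.0°, giving θ ≈ 90 + 75.0 = 165.0°.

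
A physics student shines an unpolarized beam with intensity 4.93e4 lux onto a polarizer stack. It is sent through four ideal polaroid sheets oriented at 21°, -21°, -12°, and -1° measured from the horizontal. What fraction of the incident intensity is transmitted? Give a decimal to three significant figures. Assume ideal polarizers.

I/I₀ ≈ 0.260

Unpolarized light through the first polarizer → I₁ = 4.93e4 lux/2 = 2.465e+04 lux, polarized at 21°.
I₂ = I₁ · cos²(42°) = 2.465e+04 · 0.5523 = 1.361e+04 lux.
I₃ = I₂ · cos²(9°) = 1.361e+04 · 0.9755 = 1.328e+04 lux.
I₄ = I₃ · cos²(11°) = 1.328e+04 · 0.9636 = 1.28e+04 lux.
Transmitted fraction = 0.2596.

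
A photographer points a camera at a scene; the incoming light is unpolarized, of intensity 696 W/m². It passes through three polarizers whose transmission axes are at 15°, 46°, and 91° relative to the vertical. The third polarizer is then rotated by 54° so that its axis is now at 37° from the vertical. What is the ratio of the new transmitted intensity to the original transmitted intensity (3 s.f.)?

I_new/I_old ≈ 1.95

Before rotation:
Unpolarized light through the first polarizer → I₁ = ½ I₀, now polarized at 15°.
I₂ = I₁ cos²(46° − 15°) = 0.5 I₀ · cos²(31°) = 0.3674 I₀.
I₃ = I₂ cos²(91° − 46°) = 0.3674 I₀ · cos²(45°) = 0.1837 I₀.
After rotation:
Unpolarized light through the first polarizer → I₁ = ½ I₀, now polarized at 15°.
I₂ = I₁ cos²(46° − 15°) = 0.5 I₀ · cos²(31°) = 0.3674 I₀.
I₃ = I₂ cos²(37° − 46°) = 0.3674 I₀ · cos²(9°) = 0.3584 I₀.
Ratio = 0.3584 / 0.1837 = 1.951.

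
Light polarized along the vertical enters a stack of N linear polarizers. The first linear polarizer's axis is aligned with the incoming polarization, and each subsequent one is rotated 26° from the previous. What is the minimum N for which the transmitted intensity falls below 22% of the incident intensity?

First polarizer is aligned with the polarization: full transmission.
Each further stage multiplies by cos²(26°) = 0.8078.
After N polarizers: T = 0.8078^(N−1). Require T < 0.22 ⇒ N−1 > ln(0.22)/ln(0.8078) = 7.10, so N−1 ≥ 8 and N = 9.
Check: N=9 gives T = 0.1814 < 0.22; N=8 gives T = 0.2245.

N = 9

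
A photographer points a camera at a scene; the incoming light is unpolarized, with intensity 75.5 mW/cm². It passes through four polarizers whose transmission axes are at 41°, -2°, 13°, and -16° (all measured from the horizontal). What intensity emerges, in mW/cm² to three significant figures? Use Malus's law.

I ≈ 14.4 mW/cm²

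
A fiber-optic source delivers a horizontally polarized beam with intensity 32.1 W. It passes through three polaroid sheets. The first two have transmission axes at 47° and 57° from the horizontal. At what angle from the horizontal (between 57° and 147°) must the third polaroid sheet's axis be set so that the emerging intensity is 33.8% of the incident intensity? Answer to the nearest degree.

θ ≈ 87°

I₁ = I₀ cos²(47° − 0°) = I₀ cos²(47°) = 0.4651 I₀.
I₂ = I₁ cos²(57° − 47°) = 0.4651 I₀ · cos²(10°) = 0.4511 I₀.
Need I₃/I₀ = 0.338, so cos²(θ − 57°) = 0.338 / 0.4511 = 0.7493.
θ − 57° = arccos(√0.7493) = 30.0°, giving θ ≈ 57 + 30.0 = 87.0°.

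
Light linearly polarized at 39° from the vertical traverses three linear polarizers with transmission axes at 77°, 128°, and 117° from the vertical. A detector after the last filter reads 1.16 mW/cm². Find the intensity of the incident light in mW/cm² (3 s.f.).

I₀ ≈ 4.90 mW/cm²

By Malus's law, I₁ = I₀ cos²(77° − 39°) = I₀ cos²(38°) = 0.621 I₀.
I₂ = I₁ cos²(128° − 77°) = 0.621 I₀ · cos²(51°) = 0.2459 I₀.
I₃ = I₂ cos²(117° − 128°) = 0.2459 I₀ · cos²(11°) = 0.237 I₀.
So 1.16 mW/cm² = 0.237 I₀, giving I₀ = 1.16/0.237 = 4.895 mW/cm².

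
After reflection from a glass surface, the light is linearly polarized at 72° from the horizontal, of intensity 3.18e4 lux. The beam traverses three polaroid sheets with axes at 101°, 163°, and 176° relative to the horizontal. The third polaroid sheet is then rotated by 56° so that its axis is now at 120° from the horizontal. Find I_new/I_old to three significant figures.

Before rotation:
By Malus's law, I₁ = I₀ cos²(101° − 72°) = I₀ cos²(29°) = 0.765 I₀.
I₂ = I₁ cos²(163° − 101°) = 0.765 I₀ · cos²(62°) = 0.1686 I₀.
I₃ = I₂ cos²(176° − 163°) = 0.1686 I₀ · cos²(13°) = 0.1601 I₀.
After rotation:
I₁ = I₀ cos²(101° − 72°) = I₀ cos²(29°) = 0.765 I₀.
I₂ = I₁ cos²(163° − 101°) = 0.765 I₀ · cos²(62°) = 0.1686 I₀.
I₃ = I₂ cos²(120° − 163°) = 0.1686 I₀ · cos²(43°) = 0.09018 I₀.
Ratio = 0.09018 / 0.1601 = 0.5634.

I_new/I_old ≈ 0.563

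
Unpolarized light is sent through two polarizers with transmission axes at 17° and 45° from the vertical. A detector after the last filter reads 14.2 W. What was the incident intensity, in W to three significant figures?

I₀ ≈ 36.4 W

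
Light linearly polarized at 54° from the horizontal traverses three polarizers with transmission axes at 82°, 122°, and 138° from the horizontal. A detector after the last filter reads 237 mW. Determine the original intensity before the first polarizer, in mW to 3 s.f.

By Malus's law, I₁ = I₀ cos²(82° − 54°) = I₀ cos²(28°) = 0.7796 I₀.
I₂ = I₁ cos²(122° − 82°) = 0.7796 I₀ · cos²(40°) = 0.4575 I₀.
I₃ = I₂ cos²(138° − 122°) = 0.4575 I₀ · cos²(16°) = 0.4227 I₀.
So 237 mW = 0.4227 I₀, giving I₀ = 237/0.4227 = 560.6 mW.

I₀ ≈ 561 mW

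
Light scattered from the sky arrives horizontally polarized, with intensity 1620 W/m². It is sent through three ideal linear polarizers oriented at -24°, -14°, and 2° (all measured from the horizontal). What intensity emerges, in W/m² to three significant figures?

I₁ = 1620 W/m² · cos²(24°) = 1352 W/m².
I₂ = I₁ · cos²(10°) = 1352 · 0.9698 = 1311 W/m².
I₃ = I₂ · cos²(16°) = 1311 · 0.924 = 1212 W/m².

I ≈ 1210 W/m²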